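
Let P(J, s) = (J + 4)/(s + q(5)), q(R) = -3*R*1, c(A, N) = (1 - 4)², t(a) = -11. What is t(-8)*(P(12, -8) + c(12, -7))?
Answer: -2101/23 ≈ -91.348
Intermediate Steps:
c(A, N) = 9 (c(A, N) = (-3)² = 9)
q(R) = -3*R
P(J, s) = (4 + J)/(-15 + s) (P(J, s) = (J + 4)/(s - 3*5) = (4 + J)/(s - 15) = (4 + J)/(-15 + s))
t(-8)*(P(12, -8) + c(12, -7)) = -11*((4 + 12)/(-15 - 8) + 9) = -11*(16/(-23) + 9) = -11*(-1/23*16 + 9) = -11*(-16/23 + 9) = -11*191/23 = -2101/23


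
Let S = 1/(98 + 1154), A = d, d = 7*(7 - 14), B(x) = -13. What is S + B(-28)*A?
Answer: 797525/1252 ≈ 637.00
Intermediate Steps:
d = -49 (d = 7*(-7) = -49)
A = -49
S = 1/1252 ≈ 0.00079872
S + B(-28)*A = 1/1252 - 13*(-49) = 1/1252 + 637 = 797525/1252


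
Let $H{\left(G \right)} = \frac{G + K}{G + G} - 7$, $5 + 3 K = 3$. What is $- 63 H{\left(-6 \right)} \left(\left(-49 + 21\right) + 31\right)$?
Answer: $1218$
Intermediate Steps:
$K = - \frac{2}{3}$ ($K = - \frac{5}{3} + \frac{1}{3} \cdot 3 = - \frac{5}{3} + 1 = - \frac{2}{3} \approx -0.66667$)
$H{\left(G \right)} = -7 + \frac{- \frac{2}{3} + G}{2 G}$ ($H{\left(G \right)} = \frac{G - \frac{2}{3}}{G + G} - 7 = \frac{- \frac{2}{3} + G}{2 G} - 7 = -7 + \frac{- \frac{2}{3} + G}{2 G}$)
$- 63 H{\left(-6 \right)} \left(\left(-49 + 21\right) + 31\right) = - 63 \frac{-2 - -234}{6 \left(-6\right)} \left(\left(-49 + 21\right) + 31\right) = - 63 \cdot \frac{1}{6} \left(- \frac{1}{6}\right) \left(-2 + 234\right) \left(-28 + 31\right) = - 63 \cdot \frac{1}{6} \left(- \frac{1}{6}\right) 232 \cdot 3 = \left(-63\right) \left(- \frac{58}{9}\right) 3 = 406 \cdot 3 = 1218$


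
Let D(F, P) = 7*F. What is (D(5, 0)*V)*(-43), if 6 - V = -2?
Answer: -12040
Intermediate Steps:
V = 8 (V = 6 - 1*(-2) = 6 + 2 = 8)
(D(5, 0)*V)*(-43) = ((7*5)*8)*(-43) = (35*8)*(-43) = 280*(-43) = -12040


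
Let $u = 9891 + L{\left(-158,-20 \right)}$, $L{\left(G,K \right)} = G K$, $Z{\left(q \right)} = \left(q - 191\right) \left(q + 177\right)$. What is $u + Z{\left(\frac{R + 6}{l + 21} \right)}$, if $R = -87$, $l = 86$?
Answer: $- \frac{237507545}{11449} \approx -20745.0$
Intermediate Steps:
$Z{\left(q \right)} = \left(-191 + q\right) \left(177 + q\right)$
$u = 13051$ ($u = 9891 - -3160 = 9891 + 3160 = 13051$)
$u + Z{\left(\frac{R + 6}{l + 21} \right)} = 13051 - \left(33807 - \frac{\left(-87 + 6\right)^{2}}{\left(86 + 21\right)^{2}} + \frac{14 \left(-87 + 6\right)}{86 + 21}\right) = 13051 - \left(33807 - \frac{6561}{11449} + 14 \left(-81\right) \frac{1}{107}\right) = 13051 - \left(\frac{3616215}{107} - \frac{6561}{11449}\right) = 13051 + \left(-33807 + \frac{6561}{11449} + \frac{1134}{107}\right) = 13051 - \frac{386928444}{11449} = - \frac{237507545}{11449}$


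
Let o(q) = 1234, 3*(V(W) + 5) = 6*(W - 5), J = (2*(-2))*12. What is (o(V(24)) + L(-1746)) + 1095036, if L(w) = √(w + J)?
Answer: 1096270 + I*√1794 ≈ 1.0963e+6 + 42.356*I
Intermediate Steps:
J = -48 (J = -4*12 = -48)
V(W) = -15 + 2*W (V(W) = -5 + (6*(W - 5))/3 = -5 + (6*(-5 + W))/3 = -5 + (-30 + 6*W)/3 = -5 + (-10 + 2*W) = -15 + 2*W)
L(w) = √(-48 + w) (L(w) = √(w - 48) = √(-48 + w))
(o(V(24)) + L(-1746)) + 1095036 = (1234 + √(-48 - 1746)) + 1095036 = (1234 + √(-1794)) + 1095036 = (1234 + I*√1794) + 1095036 = 1096270 + I*√1794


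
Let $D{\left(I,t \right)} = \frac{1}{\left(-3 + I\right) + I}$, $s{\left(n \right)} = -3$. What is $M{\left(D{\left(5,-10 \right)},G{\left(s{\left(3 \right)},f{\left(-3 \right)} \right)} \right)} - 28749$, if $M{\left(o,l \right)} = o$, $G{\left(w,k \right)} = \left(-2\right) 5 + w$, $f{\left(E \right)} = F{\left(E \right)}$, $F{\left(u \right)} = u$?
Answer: $- \frac{201242}{7} \approx -28749.0$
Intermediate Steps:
$f{\left(E \right)} = E$
$G{\left(w,k \right)} = -10 + w$
$D{\left(I,t \right)} = \frac{1}{-3 + 2 I}$
$M{\left(D{\left(5,-10 \right)},G{\left(s{\left(3 \right)},f{\left(-3 \right)} \right)} \right)} - 28749 = \frac{1}{-3 + 2 \cdot 5} - 28749 = \frac{1}{-3 + 10} - 28749 = \frac{1}{7} - 28749 = - \frac{201242}{7}$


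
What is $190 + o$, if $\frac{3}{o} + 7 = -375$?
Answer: $\frac{72577}{382} \approx 189.99$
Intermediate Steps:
$o = - \frac{3}{382}$ ($o = \frac{3}{-7 - 375} = \frac{3}{-382} = 3 \left(- \frac{1}{382}\right) = - \frac{3}{382} \approx -0.0078534$)
$190 + o = 190 - \frac{3}{382} = \frac{72577}{382}$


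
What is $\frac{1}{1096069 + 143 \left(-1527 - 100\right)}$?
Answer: $\frac{1}{863408} \approx 1.1582 \cdot 10^{-6}$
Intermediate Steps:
$\frac{1}{1096069 + 143 \left(-1527 - 100\right)} = \frac{1}{1096069 + 143 \left(-1627\right)} = \frac{1}{1096069 - 232661} = \frac{1}{863408}$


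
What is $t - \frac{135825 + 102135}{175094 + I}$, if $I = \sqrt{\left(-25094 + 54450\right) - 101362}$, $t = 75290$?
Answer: $\frac{1154098856112970}{15328990421} + \frac{118980 i \sqrt{72006}}{15328990421} \approx 75289.0 + 0.0020828 i$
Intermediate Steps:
$I = i \sqrt{72006}$ ($I = \sqrt{29356 - 101362} = \sqrt{-72006} = i \sqrt{72006} \approx 268.34 i$)
$t - \frac{135825 + 102135}{175094 + I} = 75290 - \frac{135825 + 102135}{175094 + i \sqrt{72006}} = 75290 - \frac{237960}{175094 + i \sqrt{72006}}$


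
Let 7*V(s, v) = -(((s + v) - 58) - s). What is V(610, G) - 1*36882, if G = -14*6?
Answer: -258032/7 ≈ -36862.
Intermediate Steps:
G = -84
V(s, v) = 58/7 - v/7 (V(s, v) = (-(((s + v) - 58) - s))/7 = (-((-58 + s + v) - s))/7 = (-(-58 + v))/7 = (58 - v)/7 = 58/7 - v/7)
V(610, G) - 1*36882 = (58/7 - ⅐*(-84)) - 1*36882 = (58/7 + 12) - 36882 = 142/7 - 36882 = -258032/7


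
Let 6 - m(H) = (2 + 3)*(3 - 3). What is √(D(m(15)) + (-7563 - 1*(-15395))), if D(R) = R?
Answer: √7838 ≈ 88.532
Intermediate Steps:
m(H) = 6 (m(H) = 6 - (2 + 3)*(3 - 3) = 6 - 5*0 = 6 - 1*0 = 6 + 0 = 6)
√(D(m(15)) + (-7563 - 1*(-15395))) = √(6 + (-7563 - 1*(-15395))) = √(6 + (-7563 + 15395)) = √(6 + 7832) = √7838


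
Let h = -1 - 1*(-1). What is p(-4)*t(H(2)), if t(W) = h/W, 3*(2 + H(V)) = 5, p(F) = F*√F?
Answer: 0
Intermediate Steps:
p(F) = F^(3/2)
H(V) = -⅓ (H(V) = -2 + (⅓)*5 = -2 + 5/3 = -⅓)
h = 0 (h = -1 + 1 = 0)
t(W) = 0 (t(W) = 0/W = 0)
p(-4)*t(H(2)) = (-4)^(3/2)*0 = -8*I*0 = 0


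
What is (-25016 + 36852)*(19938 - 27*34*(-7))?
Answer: 312044304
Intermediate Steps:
(-25016 + 36852)*(19938 - 27*34*(-7)) = 11836*(19938 - 918*(-7)) = 11836*(19938 + 6426) = 11836*26364 = 312044304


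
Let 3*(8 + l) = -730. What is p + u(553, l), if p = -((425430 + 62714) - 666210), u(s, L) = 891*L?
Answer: -45872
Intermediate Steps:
l = -754/3 (l = -8 + (1/3)*(-730) = -8 - 730/3 = -754/3 ≈ -251.33)
p = 178066 (p = -(488144 - 666210) = -1*(-178066) = 178066)
p + u(553, l) = 178066 + 891*(-754/3) = 178066 - 223938 = -45872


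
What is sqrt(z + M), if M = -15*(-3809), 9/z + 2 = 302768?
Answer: 3*sqrt(64659362650234)/100922 ≈ 239.03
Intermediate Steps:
z = 3/100922 (z = 9/(-2 + 302768) = 9/302766 = 9*(1/302766) = 3/100922 ≈ 2.9726e-5)
M = 57135
sqrt(z + M) = sqrt(3/100922 + 57135) = sqrt(5766178473/100922) = 3*sqrt(64659362650234)/100922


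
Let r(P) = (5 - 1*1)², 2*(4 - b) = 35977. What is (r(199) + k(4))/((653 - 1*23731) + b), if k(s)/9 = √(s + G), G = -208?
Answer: -32/82125 - 4*I*√51/9125 ≈ -0.00038965 - 0.0031305*I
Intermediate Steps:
b = -35969/2 (b = 4 - ½*35977 = 4 - 35977/2 = -35969/2 ≈ -17985.)
r(P) = 16 (r(P) = (5 - 1)² = 4² = 16)
k(s) = 9*√(-208 + s) (k(s) = 9*√(s - 208) = 9*√(-208 + s))
(r(199) + k(4))/((653 - 1*23731) + b) = (16 + 9*√(-208 + 4))/((653 - 1*23731) - 35969/2) = (16 + 9*√(-204))/((653 - 23731) - 35969/2) = (16 + 9*(2*I*√51))/(-23078 - 35969/2) = (16 + 18*I*√51)/(-82125/2) = (16 + 18*I*√51)*(-2/82125) = -32/82125 - 4*I*√51/9125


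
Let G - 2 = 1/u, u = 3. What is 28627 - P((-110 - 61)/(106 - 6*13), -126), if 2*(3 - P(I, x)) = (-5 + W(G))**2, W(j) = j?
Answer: 257648/9 ≈ 28628.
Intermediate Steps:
G = 7/3 (G = 2 + 1/3 = 7/3 ≈ 2.3333)
P(I, x) = -5/9 (P(I, x) = 3 - (-5 + 7/3)**2/2 = 3 - (-8/3)**2/2 = 3 - 1/2*64/9 = 3 - 32/9 = -5/9)
28627 - P((-110 - 61)/(106 - 6*13), -126) = 28627 - 1*(-5/9) = 28627 + 5/9 = 257648/9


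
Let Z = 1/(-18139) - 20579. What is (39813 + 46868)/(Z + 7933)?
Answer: -54217471/7909855 ≈ -6.8544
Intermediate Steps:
Z = -373282482/18139 (Z = -1/18139 - 20579 = -373282482/18139 ≈ -20579.)
(39813 + 46868)/(Z + 7933) = (39813 + 46868)/(-373282482/18139 + 7933) = 86681/(-229385795/18139) = 86681*(-18139/229385795) = -54217471/7909855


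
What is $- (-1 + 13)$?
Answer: $-12$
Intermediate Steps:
$- (-1 + 13) = \left(-1\right) 12 = -12$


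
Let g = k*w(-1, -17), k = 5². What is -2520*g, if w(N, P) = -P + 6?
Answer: -1449000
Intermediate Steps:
w(N, P) = 6 - P
k = 25
g = 575 (g = 25*(6 - 1*(-17)) = 25*(6 + 17) = 25*23 = 575)
-2520*g = -2520*575 = -1449000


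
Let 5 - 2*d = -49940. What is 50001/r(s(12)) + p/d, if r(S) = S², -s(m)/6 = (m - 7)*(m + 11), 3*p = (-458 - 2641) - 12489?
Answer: -163355417/1585254300 ≈ -0.10305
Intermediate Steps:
p = -5196 (p = ((-458 - 2641) - 12489)/3 = (-3099 - 12489)/3 = (⅓)*(-15588) = -5196)
s(m) = -6*(-7 + m)*(11 + m) (s(m) = -6*(m - 7)*(m + 11) = -6*(-7 + m)*(11 + m))
d = 49945/2 (d = 5/2 - ½*(-49940) = 5/2 + 24970 = 49945/2 ≈ 24973.)
50001/r(s(12)) + p/d = 50001/((462 - 24*12 - 6*12²)²) - 5196/49945/2 = 50001/((462 - 288 - 6*144)²) - 5196*2/49945 = 50001/((462 - 288 - 864)²) - 10392/49945 = 50001/((-690)²) - 10392/49945 = 50001/476100 - 10392/49945 = 50001*(1/476100) - 10392/49945 = 16667/158700 - 10392/49945 = -163355417/1585254300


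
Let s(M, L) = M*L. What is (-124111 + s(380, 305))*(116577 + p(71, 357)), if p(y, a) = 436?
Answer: -960793743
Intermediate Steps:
s(M, L) = L*M
(-124111 + s(380, 305))*(116577 + p(71, 357)) = (-124111 + 305*380)*(116577 + 436) = (-124111 + 115900)*117013 = -8211*117013 = -960793743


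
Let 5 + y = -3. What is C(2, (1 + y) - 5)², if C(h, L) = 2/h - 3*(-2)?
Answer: 49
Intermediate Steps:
y = -8 (y = -5 - 3 = -8)
C(h, L) = 6 + 2/h (C(h, L) = 2/h + 6 = 6 + 2/h)
C(2, (1 + y) - 5)² = (6 + 2/2)² = (6 + 2*(½))² = (6 + 1)² = 7² = 49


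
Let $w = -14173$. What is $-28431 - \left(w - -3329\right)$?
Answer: $-17587$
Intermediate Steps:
$-28431 - \left(w - -3329\right) = -28431 - \left(-14173 - -3329\right) = -28431 - \left(-14173 + 3329\right) = -28431 - -10844 = -28431 + 10844 = -17587$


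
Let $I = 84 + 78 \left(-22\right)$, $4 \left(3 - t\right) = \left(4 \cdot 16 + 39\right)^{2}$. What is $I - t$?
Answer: $\frac{4069}{4} \approx 1017.3$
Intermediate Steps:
$t = - \frac{10597}{4}$ ($t = 3 - \frac{\left(4 \cdot 16 + 39\right)^{2}}{4} = 3 - \frac{\left(64 + 39\right)^{2}}{4} = 3 - \frac{103^{2}}{4} = 3 - \frac{10609}{4} = - \frac{10597}{4} \approx -2649.3$)
$I = -1632$ ($I = 84 - 1716 = -1632$)
$I - t = -1632 - - \frac{10597}{4} = -1632 + \frac{10597}{4} = \frac{4069}{4}$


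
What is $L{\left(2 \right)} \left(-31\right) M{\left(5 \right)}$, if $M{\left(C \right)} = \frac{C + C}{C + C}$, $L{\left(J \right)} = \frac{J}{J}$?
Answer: $-31$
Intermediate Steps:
$L{\left(J \right)} = 1$
$M{\left(C \right)} = 1$ ($M{\left(C \right)} = \frac{2 C}{2 C} = 2 C \frac{1}{2 C} = 1$)
$L{\left(2 \right)} \left(-31\right) M{\left(5 \right)} = 1 \left(-31\right) 1 = \left(-31\right) 1 = -31$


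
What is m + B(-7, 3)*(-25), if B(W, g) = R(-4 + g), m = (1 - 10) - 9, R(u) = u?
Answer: 7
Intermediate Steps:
m = -18 (m = -9 - 9 = -18)
B(W, g) = -4 + g
m + B(-7, 3)*(-25) = -18 + (-4 + 3)*(-25) = -18 - 1*(-25) = -18 + 25 = 7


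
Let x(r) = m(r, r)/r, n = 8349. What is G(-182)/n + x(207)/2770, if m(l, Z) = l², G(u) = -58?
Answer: 1567583/23126730 ≈ 0.067782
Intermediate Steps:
x(r) = r (x(r) = r²/r = r)
G(-182)/n + x(207)/2770 = -58/8349 + 207/2770 = 1567583/23126730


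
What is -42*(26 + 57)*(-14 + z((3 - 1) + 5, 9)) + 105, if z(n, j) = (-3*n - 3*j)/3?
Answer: 104685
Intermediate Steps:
z(n, j) = -j - n (z(n, j) = (-3*j - 3*n)*(⅓) = -j - n)
-42*(26 + 57)*(-14 + z((3 - 1) + 5, 9)) + 105 = -42*(26 + 57)*(-14 + (-1*9 - ((3 - 1) + 5))) + 105 = -3486*(-14 + (-9 - (2 + 5))) + 105 = -3486*(-14 + (-9 - 1*7)) + 105 = -3486*(-14 + (-9 - 7)) + 105 = -3486*(-14 - 16) + 105 = -3486*(-30) + 105 = -42*(-2490) + 105 = 104580 + 105 = 104685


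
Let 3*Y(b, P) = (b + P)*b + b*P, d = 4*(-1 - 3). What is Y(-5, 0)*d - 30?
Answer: -490/3 ≈ -163.33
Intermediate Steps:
d = -16 (d = 4*(-4) = -16)
Y(b, P) = P*b/3 + b*(P + b)/3 (Y(b, P) = ((b + P)*b + b*P)/3 = ((P + b)*b + P*b)/3 = (b*(P + b) + P*b)/3 = (P*b + b*(P + b))/3 = P*b/3 + b*(P + b)/3)
Y(-5, 0)*d - 30 = ((⅓)*(-5)*(-5 + 2*0))*(-16) - 30 = ((⅓)*(-5)*(-5 + 0))*(-16) - 30 = ((⅓)*(-5)*(-5))*(-16) - 30 = (25/3)*(-16) - 30 = -400/3 - 30 = -490/3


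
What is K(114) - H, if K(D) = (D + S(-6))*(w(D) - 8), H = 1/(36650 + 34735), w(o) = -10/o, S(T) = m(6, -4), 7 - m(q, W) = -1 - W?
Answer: -1294400429/1356315 ≈ -954.35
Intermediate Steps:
m(q, W) = 8 + W (m(q, W) = 7 - (-1 - W) = 7 + (1 + W) = 8 + W)
S(T) = 4 (S(T) = 8 - 4 = 4)
H = 1/71385 ≈ 1.4009e-5
K(D) = (-8 - 10/D)*(4 + D) (K(D) = (D + 4)*(-10/D - 8) = (4 + D)*(-8 - 10/D) = (-8 - 10/D)*(4 + D))
K(114) - H = (-42 - 40/114 - 8*114) - 1*1/71385 = (-42 - 40*1/114 - 912) - 1/71385 = (-42 - 20/57 - 912) - 1/71385 = -54398/57 - 1/71385 = -1294400429/1356315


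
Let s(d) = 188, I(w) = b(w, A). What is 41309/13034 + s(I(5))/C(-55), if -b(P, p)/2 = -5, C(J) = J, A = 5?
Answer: -178397/716870 ≈ -0.24886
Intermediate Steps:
b(P, p) = 10 (b(P, p) = -2*(-5) = 10)
I(w) = 10
41309/13034 + s(I(5))/C(-55) = 41309/13034 + 188/(-55) = 41309*(1/13034) + 188*(-1/55) = 41309/13034 - 188/55 = -178397/716870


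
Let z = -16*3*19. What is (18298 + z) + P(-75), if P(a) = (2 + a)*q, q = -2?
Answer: 17532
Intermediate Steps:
P(a) = -4 - 2*a (P(a) = (2 + a)*(-2) = -4 - 2*a)
z = -912 (z = -48*19 = -912)
(18298 + z) + P(-75) = (18298 - 912) + (-4 - 2*(-75)) = 17386 + (-4 + 150) = 17386 + 146 = 17532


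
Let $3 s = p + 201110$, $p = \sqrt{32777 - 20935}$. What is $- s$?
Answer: $- \frac{201110}{3} - \frac{\sqrt{11842}}{3} \approx -67073.0$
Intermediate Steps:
$p = \sqrt{11842} \approx 108.82$
$s = \frac{201110}{3} + \frac{\sqrt{11842}}{3}$ ($s = \frac{\sqrt{11842} + 201110}{3} = \frac{201110 + \sqrt{11842}}{3} = \frac{201110}{3} + \frac{\sqrt{11842}}{3} \approx 67073.0$)
$- s = - (\frac{201110}{3} + \frac{\sqrt{11842}}{3}) = - \frac{201110}{3} - \frac{\sqrt{11842}}{3}$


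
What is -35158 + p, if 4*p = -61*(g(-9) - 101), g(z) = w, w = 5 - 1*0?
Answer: -33694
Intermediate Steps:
w = 5 (w = 5 + 0 = 5)
g(z) = 5
p = 1464 (p = (-61*(5 - 101))/4 = (-61*(-96))/4 = (¼)*5856 = 1464)
-35158 + p = -35158 + 1464 = -33694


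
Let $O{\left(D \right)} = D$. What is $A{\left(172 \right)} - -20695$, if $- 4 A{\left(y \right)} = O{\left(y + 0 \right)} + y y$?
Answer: $13256$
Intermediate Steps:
$A{\left(y \right)} = - \frac{y}{4} - \frac{y^{2}}{4}$ ($A{\left(y \right)} = - \frac{\left(y + 0\right) + y y}{4} = - \frac{y + y^{2}}{4} = - \frac{y}{4} - \frac{y^{2}}{4}$)
$A{\left(172 \right)} - -20695 = \frac{1}{4} \cdot 172 \left(-1 - 172\right) - -20695 = \frac{1}{4} \cdot 172 \left(-1 - 172\right) + 20695 = \frac{1}{4} \cdot 172 \left(-173\right) + 20695 = -7439 + 20695 = 13256$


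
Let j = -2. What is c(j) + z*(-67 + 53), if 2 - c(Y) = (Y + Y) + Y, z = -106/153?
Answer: 2708/153 ≈ 17.699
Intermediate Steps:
z = -106/153 (z = -106*1/153 = -106/153 ≈ -0.69281)
c(Y) = 2 - 3*Y (c(Y) = 2 - ((Y + Y) + Y) = 2 - (2*Y + Y) = 2 - 3*Y)
c(j) + z*(-67 + 53) = (2 - 3*(-2)) - 106*(-67 + 53)/153 = (2 + 6) - 106/153*(-14) = 8 + 1484/153 = 2708/153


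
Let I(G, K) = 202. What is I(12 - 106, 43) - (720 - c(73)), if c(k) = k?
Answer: -445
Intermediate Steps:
I(12 - 106, 43) - (720 - c(73)) = 202 - (720 - 1*73) = 202 - (720 - 73) = 202 - 1*647 = 202 - 647 = -445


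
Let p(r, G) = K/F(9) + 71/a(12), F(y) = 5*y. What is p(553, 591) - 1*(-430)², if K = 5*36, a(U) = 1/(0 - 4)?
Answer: -185180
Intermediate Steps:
a(U) = -¼ (a(U) = 1/(-4) = -¼)
K = 180
p(r, G) = -280 (p(r, G) = 180/((5*9)) + 71/(-¼) = 180/45 + 71*(-4) = 180*(1/45) - 284 = 4 - 284 = -280)
p(553, 591) - 1*(-430)² = -280 - 1*(-430)² = -280 - 1*184900 = -280 - 184900 = -185180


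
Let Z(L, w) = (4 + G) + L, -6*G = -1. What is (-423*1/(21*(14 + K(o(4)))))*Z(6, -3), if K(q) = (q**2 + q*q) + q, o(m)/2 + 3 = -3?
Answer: -2867/4060 ≈ -0.70616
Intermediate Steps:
G = 1/6 (G = -1/6*(-1) = 1/6 ≈ 0.16667)
o(m) = -12 (o(m) = -6 + 2*(-3) = -6 - 6 = -12)
Z(L, w) = 25/6 + L (Z(L, w) = (4 + 1/6) + L = 25/6 + L)
K(q) = q + 2*q**2 (K(q) = (q**2 + q**2) + q = 2*q**2 + q = q + 2*q**2)
(-423*1/(21*(14 + K(o(4)))))*Z(6, -3) = (-423*1/(21*(14 - 12*(1 + 2*(-12)))))*(25/6 + 6) = -423*1/(21*(14 - 12*(1 - 24)))*(61/6) = -423*1/(21*(14 - 12*(-23)))*(61/6) = -423*1/(21*(14 + 276))*(61/6) = -423/(290*21)*(61/6) = -423/6090*(61/6) = -423*1/6090*(61/6) = -141/2030*61/6 = -2867/4060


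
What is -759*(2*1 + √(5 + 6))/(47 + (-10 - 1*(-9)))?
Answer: -33 - 33*√11/2 ≈ -87.724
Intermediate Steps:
-759*(2*1 + √(5 + 6))/(47 + (-10 - 1*(-9))) = -759*(2 + √11)/(47 + (-10 + 9)) = -759*(2 + √11)/(47 - 1) = -759*(2 + √11)/46 = -759*(1/23 + √11/46) = -33 - 33*√11/2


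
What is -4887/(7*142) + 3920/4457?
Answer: -17884879/4430258 ≈ -4.0370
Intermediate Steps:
-4887/(7*142) + 3920/4457 = -4887/994 + 3920*(1/4457) = -4887*1/994 + 3920/4457 = -4887/994 + 3920/4457 = -17884879/4430258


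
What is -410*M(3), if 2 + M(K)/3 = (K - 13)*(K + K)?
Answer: 76260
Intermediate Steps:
M(K) = -6 + 6*K*(-13 + K) (M(K) = -6 + 3*((K - 13)*(K + K)) = -6 + 3*((-13 + K)*(2*K)) = -6 + 3*(2*K*(-13 + K)) = -6 + 6*K*(-13 + K))
-410*M(3) = -410*(-6 - 78*3 + 6*3²) = -410*(-6 - 234 + 6*9) = -410*(-6 - 234 + 54) = -410*(-186) = 76260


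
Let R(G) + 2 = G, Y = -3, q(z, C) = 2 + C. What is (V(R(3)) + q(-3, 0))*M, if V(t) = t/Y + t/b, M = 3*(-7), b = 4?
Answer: -161/4 ≈ -40.250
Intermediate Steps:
R(G) = -2 + G
M = -21
V(t) = -t/12 (V(t) = t/(-3) + t/4 = t*(-⅓) + t*(¼) = -t/3 + t/4 = -t/12)
(V(R(3)) + q(-3, 0))*M = (-(-2 + 3)/12 + (2 + 0))*(-21) = (-1/12*1 + 2)*(-21) = (-1/12 + 2)*(-21) = (23/12)*(-21) = -161/4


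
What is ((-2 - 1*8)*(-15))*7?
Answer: 1050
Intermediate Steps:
((-2 - 1*8)*(-15))*7 = ((-2 - 8)*(-15))*7 = -10*(-15)*7 = 150*7 = 1050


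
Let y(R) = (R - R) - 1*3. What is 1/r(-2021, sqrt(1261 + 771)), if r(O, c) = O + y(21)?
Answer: -1/2024 ≈ -0.00049407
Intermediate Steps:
y(R) = -3 (y(R) = 0 - 3 = -3)
r(O, c) = -3 + O (r(O, c) = O - 3 = -3 + O)
1/r(-2021, sqrt(1261 + 771)) = 1/(-3 - 2021) = 1/(-2024) = -1/2024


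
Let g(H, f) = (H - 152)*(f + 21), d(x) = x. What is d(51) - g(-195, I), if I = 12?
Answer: 11502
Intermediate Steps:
g(H, f) = (-152 + H)*(21 + f)
d(51) - g(-195, I) = 51 - (-3192 - 152*12 + 21*(-195) - 195*12) = 51 - (-3192 - 1824 - 4095 - 2340) = 51 - 1*(-11451) = 51 + 11451 = 11502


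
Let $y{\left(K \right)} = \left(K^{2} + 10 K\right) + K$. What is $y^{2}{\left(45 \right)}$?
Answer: $6350400$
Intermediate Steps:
$y{\left(K \right)} = K^{2} + 11 K$
$y^{2}{\left(45 \right)} = \left(45 \left(11 + 45\right)\right)^{2} = \left(45 \cdot 56\right)^{2} = 2520^{2} = 6350400$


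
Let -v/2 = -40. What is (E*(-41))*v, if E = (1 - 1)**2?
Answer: 0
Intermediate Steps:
v = 80 (v = -2*(-40) = 80)
E = 0 (E = 0**2 = 0)
(E*(-41))*v = (0*(-41))*80 = 0*80 = 0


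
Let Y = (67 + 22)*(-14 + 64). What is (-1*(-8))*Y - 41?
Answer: 35559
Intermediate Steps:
Y = 4450 (Y = 89*50 = 4450)
(-1*(-8))*Y - 41 = -1*(-8)*4450 - 41 = 8*4450 - 41 = 35600 - 41 = 35559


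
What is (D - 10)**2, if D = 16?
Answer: 36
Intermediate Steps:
(D - 10)**2 = (16 - 10)**2 = 6**2 = 36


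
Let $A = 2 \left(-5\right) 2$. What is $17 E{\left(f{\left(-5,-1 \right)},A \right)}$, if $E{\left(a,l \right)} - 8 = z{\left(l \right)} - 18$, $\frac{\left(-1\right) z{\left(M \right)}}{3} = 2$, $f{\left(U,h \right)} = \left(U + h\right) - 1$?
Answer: $-272$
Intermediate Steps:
$A = -20$ ($A = \left(-10\right) 2 = -20$)
$f{\left(U,h \right)} = -1 + U + h$
$z{\left(M \right)} = -6$ ($z{\left(M \right)} = \left(-3\right) 2 = -6$)
$E{\left(a,l \right)} = -16$ ($E{\left(a,l \right)} = 8 - 24 = -16$)
$17 E{\left(f{\left(-5,-1 \right)},A \right)} = 17 \left(-16\right) = -272$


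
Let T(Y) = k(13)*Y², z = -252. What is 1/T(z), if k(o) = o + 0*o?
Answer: 1/825552 ≈ 1.2113e-6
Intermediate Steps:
k(o) = o (k(o) = o + 0 = o)
T(Y) = 13*Y²
1/T(z) = 1/(13*(-252)²) = 1/(13*63504) = 1/825552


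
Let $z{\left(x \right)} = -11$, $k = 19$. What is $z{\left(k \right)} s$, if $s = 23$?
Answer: $-253$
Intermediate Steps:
$z{\left(k \right)} s = \left(-11\right) 23 = -253$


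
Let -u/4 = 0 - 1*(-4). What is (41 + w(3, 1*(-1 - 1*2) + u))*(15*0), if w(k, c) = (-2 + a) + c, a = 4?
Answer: 0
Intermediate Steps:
u = -16 (u = -4*(0 - 1*(-4)) = -4*(0 + 4) = -4*4 = -16)
w(k, c) = 2 + c (w(k, c) = (-2 + 4) + c = 2 + c)
(41 + w(3, 1*(-1 - 1*2) + u))*(15*0) = (41 + (2 + (1*(-1 - 1*2) - 16)))*(15*0) = (41 + (2 + (1*(-1 - 2) - 16)))*0 = (41 + (2 + (1*(-3) - 16)))*0 = (41 + (2 + (-3 - 16)))*0 = (41 + (2 - 19))*0 = (41 - 17)*0 = 24*0 = 0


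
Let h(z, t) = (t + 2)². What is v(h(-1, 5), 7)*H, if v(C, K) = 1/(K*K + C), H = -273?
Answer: -39/14 ≈ -2.7857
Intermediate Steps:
h(z, t) = (2 + t)²
v(C, K) = 1/(C + K²) (v(C, K) = 1/(K² + C) = 1/(C + K²))
v(h(-1, 5), 7)*H = -273/((2 + 5)² + 7²) = -273/(7² + 49) = -273/(49 + 49) = -273/98 = (1/98)*(-273) = -39/14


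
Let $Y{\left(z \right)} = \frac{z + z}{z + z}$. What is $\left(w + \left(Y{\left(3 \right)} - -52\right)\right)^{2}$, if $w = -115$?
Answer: $3844$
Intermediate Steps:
$Y{\left(z \right)} = 1$ ($Y{\left(z \right)} = \frac{2 z}{2 z} = 2 z \frac{1}{2 z} = 1$)
$\left(w + \left(Y{\left(3 \right)} - -52\right)\right)^{2} = \left(-115 + \left(1 - -52\right)\right)^{2} = \left(-115 + \left(1 + 52\right)\right)^{2} = \left(-115 + 53\right)^{2} = \left(-62\right)^{2} = 3844$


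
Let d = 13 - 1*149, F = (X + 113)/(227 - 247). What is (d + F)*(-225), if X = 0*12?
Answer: 127485/4 ≈ 31871.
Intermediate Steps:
X = 0
F = -113/20 (F = (0 + 113)/(227 - 247) = 113/(-20) = 113*(-1/20) = -113/20 ≈ -5.6500)
d = -136 (d = 13 - 149 = -136)
(d + F)*(-225) = (-136 - 113/20)*(-225) = -2833/20*(-225) = 127485/4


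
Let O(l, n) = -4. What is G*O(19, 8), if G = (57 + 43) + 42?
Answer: -568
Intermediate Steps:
G = 142 (G = 100 + 42 = 142)
G*O(19, 8) = 142*(-4) = -568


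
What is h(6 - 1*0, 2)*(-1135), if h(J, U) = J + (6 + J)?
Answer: -20430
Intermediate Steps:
h(J, U) = 6 + 2*J
h(6 - 1*0, 2)*(-1135) = (6 + 2*(6 - 1*0))*(-1135) = (6 + 2*(6 + 0))*(-1135) = (6 + 2*6)*(-1135) = (6 + 12)*(-1135) = 18*(-1135) = -20430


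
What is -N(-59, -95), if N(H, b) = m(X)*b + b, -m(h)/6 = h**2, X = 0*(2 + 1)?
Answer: 95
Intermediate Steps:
X = 0 (X = 0*3 = 0)
m(h) = -6*h**2
N(H, b) = b (N(H, b) = (-6*0**2)*b + b = (-6*0)*b + b = 0*b + b = 0 + b = b)
-N(-59, -95) = -1*(-95) = 95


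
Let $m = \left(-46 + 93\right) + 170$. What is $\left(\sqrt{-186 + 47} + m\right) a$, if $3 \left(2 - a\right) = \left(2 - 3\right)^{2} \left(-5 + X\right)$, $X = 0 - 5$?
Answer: $\frac{3472}{3} + \frac{16 i \sqrt{139}}{3} \approx 1157.3 + 62.879 i$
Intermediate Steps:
$m = 217$ ($m = 47 + 170 = 217$)
$X = -5$
$a = \frac{16}{3}$ ($a = 2 - \frac{\left(2 - 3\right)^{2} \left(-5 - 5\right)}{3} = 2 - \frac{\left(-1\right)^{2} \left(-10\right)}{3} = 2 - \frac{1 \left(-10\right)}{3} = 2 - - \frac{10}{3} = 2 + \frac{10}{3} = \frac{16}{3} \approx 5.3333$)
$\left(\sqrt{-186 + 47} + m\right) a = \left(\sqrt{-186 + 47} + 217\right) \frac{16}{3} = \left(\sqrt{-139} + 217\right) \frac{16}{3} = \left(i \sqrt{139} + 217\right) \frac{16}{3} = \left(217 + i \sqrt{139}\right) \frac{16}{3} = \frac{3472}{3} + \frac{16 i \sqrt{139}}{3}$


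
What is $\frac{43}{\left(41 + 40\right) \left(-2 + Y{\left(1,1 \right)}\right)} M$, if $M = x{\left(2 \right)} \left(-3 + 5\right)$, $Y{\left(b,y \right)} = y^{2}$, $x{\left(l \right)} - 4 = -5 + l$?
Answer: $- \frac{86}{81} \approx -1.0617$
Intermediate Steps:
$x{\left(l \right)} = -1 + l$ ($x{\left(l \right)} = 4 + \left(-5 + l\right) = -1 + l$)
$M = 2$ ($M = \left(-1 + 2\right) \left(-3 + 5\right) = 1 \cdot 2 = 2$)
$\frac{43}{\left(41 + 40\right) \left(-2 + Y{\left(1,1 \right)}\right)} M = \frac{43}{\left(41 + 40\right) \left(-2 + 1^{2}\right)} 2 = \frac{43}{81 \left(-2 + 1\right)} 2 = \frac{43}{81 \left(-1\right)} 2 = \frac{43}{-81} \cdot 2 = 43 \left(- \frac{1}{81}\right) 2 = \left(- \frac{43}{81}\right) 2 = - \frac{86}{81}$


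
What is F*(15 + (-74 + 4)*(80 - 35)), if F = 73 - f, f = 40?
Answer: -103455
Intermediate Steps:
F = 33 (F = 73 - 1*40 = 73 - 40 = 33)
F*(15 + (-74 + 4)*(80 - 35)) = 33*(15 + (-74 + 4)*(80 - 35)) = 33*(15 - 70*45) = 33*(15 - 3150) = 33*(-3135) = -103455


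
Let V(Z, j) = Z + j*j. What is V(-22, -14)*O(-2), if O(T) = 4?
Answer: 696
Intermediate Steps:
V(Z, j) = Z + j²
V(-22, -14)*O(-2) = (-22 + (-14)²)*4 = (-22 + 196)*4 = 174*4 = 696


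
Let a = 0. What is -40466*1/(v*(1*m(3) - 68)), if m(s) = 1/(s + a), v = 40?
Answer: 60699/4060 ≈ 14.950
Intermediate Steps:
m(s) = 1/s (m(s) = 1/(s + 0) = 1/s)
-40466*1/(v*(1*m(3) - 68)) = -40466*1/(40*(1/3 - 68)) = -40466*1/(40*(1*(⅓) - 68)) = -40466*1/(40*(⅓ - 68)) = -40466/(40*(-203/3)) = -40466/(-8120/3) = -40466*(-3/8120) = 60699/4060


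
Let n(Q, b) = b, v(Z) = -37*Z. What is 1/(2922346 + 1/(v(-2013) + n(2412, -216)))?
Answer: 74265/217028025691 ≈ 3.4219e-7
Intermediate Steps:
1/(2922346 + 1/(v(-2013) + n(2412, -216))) = 1/(2922346 + 1/(-37*(-2013) - 216)) = 1/(2922346 + 1/(74481 - 216)) = 1/(2922346 + 1/74265) = 1/(217028025691/74265) = 74265/217028025691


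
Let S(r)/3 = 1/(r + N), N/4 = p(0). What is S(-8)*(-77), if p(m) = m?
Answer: 231/8 ≈ 28.875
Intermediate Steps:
N = 0 (N = 4*0 = 0)
S(r) = 3/r (S(r) = 3/(r + 0) = 3/r)
S(-8)*(-77) = (3/(-8))*(-77) = (3*(-⅛))*(-77) = -3/8*(-77) = 231/8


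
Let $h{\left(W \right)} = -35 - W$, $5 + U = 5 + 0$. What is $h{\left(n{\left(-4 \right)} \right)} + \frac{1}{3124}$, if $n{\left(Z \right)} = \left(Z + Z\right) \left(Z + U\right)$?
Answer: $- \frac{209307}{3124} \approx -67.0$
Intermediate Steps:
$U = 0$ ($U = -5 + \left(5 + 0\right) = -5 + 5 = 0$)
$n{\left(Z \right)} = 2 Z^{2}$ ($n{\left(Z \right)} = \left(Z + Z\right) \left(Z + 0\right) = 2 Z Z = 2 Z^{2}$)
$h{\left(n{\left(-4 \right)} \right)} + \frac{1}{3124} = \left(-35 - 2 \left(-4\right)^{2}\right) + \frac{1}{3124} = \left(-35 - 2 \cdot 16\right) + \frac{1}{3124} = \left(-35 - 32\right) + \frac{1}{3124} = -67 + \frac{1}{3124} = - \frac{209307}{3124}$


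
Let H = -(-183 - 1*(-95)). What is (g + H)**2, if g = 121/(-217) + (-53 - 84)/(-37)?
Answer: 535537094416/64464841 ≈ 8307.4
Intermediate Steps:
g = 25252/8029 (g = 121*(-1/217) - 137*(-1/37) = -121/217 + 137/37 = 25252/8029 ≈ 3.1451)
H = 88 (H = -(-183 + 95) = -1*(-88) = 88)
(g + H)**2 = (25252/8029 + 88)**2 = (731804/8029)**2 = 535537094416/64464841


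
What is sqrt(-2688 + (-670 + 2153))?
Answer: I*sqrt(1205) ≈ 34.713*I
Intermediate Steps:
sqrt(-2688 + (-670 + 2153)) = sqrt(-2688 + 1483) = sqrt(-1205) = I*sqrt(1205)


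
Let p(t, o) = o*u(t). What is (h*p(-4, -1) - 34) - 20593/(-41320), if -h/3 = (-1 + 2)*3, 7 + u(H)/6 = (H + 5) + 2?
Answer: -10309407/41320 ≈ -249.50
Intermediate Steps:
u(H) = 6*H (u(H) = -42 + 6*((H + 5) + 2) = -42 + 6*((5 + H) + 2) = -42 + 6*(7 + H) = -42 + (42 + 6*H) = 6*H)
p(t, o) = 6*o*t (p(t, o) = o*(6*t) = 6*o*t)
h = -9 (h = -3*(-1 + 2)*3 = -3*3 = -9)
(h*p(-4, -1) - 34) - 20593/(-41320) = (-54*(-1)*(-4) - 34) - 20593/(-41320) = (-9*24 - 34) - 20593*(-1/41320) = (-216 - 34) + 20593/41320 = -250 + 20593/41320 = -10309407/41320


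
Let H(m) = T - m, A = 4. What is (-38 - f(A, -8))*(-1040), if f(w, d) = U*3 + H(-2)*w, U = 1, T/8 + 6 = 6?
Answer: 50960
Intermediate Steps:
T = 0 (T = -48 + 8*6 = -48 + 48 = 0)
H(m) = -m (H(m) = 0 - m = -m)
f(w, d) = 3 + 2*w (f(w, d) = 1*3 + (-1*(-2))*w = 3 + 2*w)
(-38 - f(A, -8))*(-1040) = (-38 - (3 + 2*4))*(-1040) = (-38 - (3 + 8))*(-1040) = (-38 - 1*11)*(-1040) = (-38 - 11)*(-1040) = -49*(-1040) = 50960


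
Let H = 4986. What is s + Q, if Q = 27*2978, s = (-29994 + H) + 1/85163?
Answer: 4717859875/85163 ≈ 55398.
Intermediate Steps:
s = -2129756303/85163 (s = (-29994 + 4986) + 1/85163 = -25008 + 1/85163 = -2129756303/85163 ≈ -25008.)
Q = 80406
s + Q = -2129756303/85163 + 80406 = 4717859875/85163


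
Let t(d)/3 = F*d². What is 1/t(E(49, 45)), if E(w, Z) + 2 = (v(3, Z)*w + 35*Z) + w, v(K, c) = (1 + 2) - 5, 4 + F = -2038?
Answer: -1/14228100576 ≈ -7.0283e-11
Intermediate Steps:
F = -2042 (F = -4 - 2038 = -2042)
v(K, c) = -2 (v(K, c) = 3 - 5 = -2)
E(w, Z) = -2 - w + 35*Z (E(w, Z) = -2 + ((-2*w + 35*Z) + w) = -2 + (-w + 35*Z) = -2 - w + 35*Z)
t(d) = -6126*d² (t(d) = 3*(-2042*d²) = -6126*d²)
1/t(E(49, 45)) = 1/(-6126*(-2 - 1*49 + 35*45)²) = 1/(-6126*(-2 - 49 + 1575)²) = 1/(-6126*1524²) = 1/(-6126*2322576) = 1/(-14228100576) = -1/14228100576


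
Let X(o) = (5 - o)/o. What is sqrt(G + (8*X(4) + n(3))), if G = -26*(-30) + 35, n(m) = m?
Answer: 2*sqrt(205) ≈ 28.636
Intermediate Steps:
X(o) = (5 - o)/o
G = 815 (G = 780 + 35 = 815)
sqrt(G + (8*X(4) + n(3))) = sqrt(815 + (8*((5 - 1*4)/4) + 3)) = sqrt(815 + (8*((5 - 4)/4) + 3)) = sqrt(815 + (8*((1/4)*1) + 3)) = sqrt(815 + (8*(1/4) + 3)) = sqrt(815 + (2 + 3)) = sqrt(815 + 5) = sqrt(820) = 2*sqrt(205)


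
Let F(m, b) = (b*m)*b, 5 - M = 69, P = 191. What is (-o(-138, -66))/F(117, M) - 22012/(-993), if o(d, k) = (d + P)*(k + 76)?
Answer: 1758054749/79312896 ≈ 22.166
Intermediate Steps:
o(d, k) = (76 + k)*(191 + d) (o(d, k) = (d + 191)*(k + 76) = (191 + d)*(76 + k) = (76 + k)*(191 + d))
M = -64 (M = 5 - 1*69 = 5 - 69 = -64)
F(m, b) = m*b**2
(-o(-138, -66))/F(117, M) - 22012/(-993) = (-(14516 + 76*(-138) + 191*(-66) - 138*(-66)))/((117*(-64)**2)) - 22012/(-993) = (-(14516 - 10488 - 12606 + 9108))/((117*4096)) - 22012*(-1/993) = -1*530/479232 + 22012/993 = -530*1/479232 + 22012/993 = -265/239616 + 22012/993 = 1758054749/79312896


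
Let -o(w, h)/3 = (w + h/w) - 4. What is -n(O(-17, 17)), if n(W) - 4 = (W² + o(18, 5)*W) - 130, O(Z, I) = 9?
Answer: 861/2 ≈ 430.50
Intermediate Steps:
o(w, h) = 12 - 3*w - 3*h/w (o(w, h) = -3*((w + h/w) - 4) = -3*(-4 + w + h/w) = 12 - 3*w - 3*h/w)
n(W) = -126 + W² - 257*W/6 (n(W) = 4 + ((W² + (12 - 3*18 - 3*5/18)*W) - 130) = 4 + ((W² + (12 - 54 - 3*5*1/18)*W) - 130) = 4 + ((W² + (12 - 54 - ⅚)*W) - 130) = 4 + ((W² - 257*W/6) - 130) = 4 + (-130 + W² - 257*W/6) = -126 + W² - 257*W/6)
-n(O(-17, 17)) = -(-126 + 9² - 257/6*9) = -(-126 + 81 - 771/2) = -1*(-861/2) = 861/2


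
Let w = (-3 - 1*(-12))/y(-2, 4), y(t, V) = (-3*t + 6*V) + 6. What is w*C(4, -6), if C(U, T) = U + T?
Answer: -½ ≈ -0.50000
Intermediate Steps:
C(U, T) = T + U
y(t, V) = 6 - 3*t + 6*V
w = ¼ (w = (-3 - 1*(-12))/(6 - 3*(-2) + 6*4) = (-3 + 12)/(6 + 6 + 24) = 9/36 = 9*(1/36) = ¼ ≈ 0.25000)
w*C(4, -6) = (-6 + 4)/4 = (¼)*(-2) = -½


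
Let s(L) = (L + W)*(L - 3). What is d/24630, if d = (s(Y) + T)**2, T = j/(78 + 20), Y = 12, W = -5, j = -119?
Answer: 149645/965496 ≈ 0.15499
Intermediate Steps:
T = -17/14 (T = -119/(78 + 20) = -119/98 = -119*1/98 = -17/14 ≈ -1.2143)
s(L) = (-5 + L)*(-3 + L) (s(L) = (L - 5)*(L - 3) = (-5 + L)*(-3 + L))
d = 748225/196 (d = ((15 + 12**2 - 8*12) - 17/14)**2 = ((15 + 144 - 96) - 17/14)**2 = (63 - 17/14)**2 = (865/14)**2 = 748225/196 ≈ 3817.5)
d/24630 = (748225/196)/24630 = (748225/196)*(1/24630) = 149645/965496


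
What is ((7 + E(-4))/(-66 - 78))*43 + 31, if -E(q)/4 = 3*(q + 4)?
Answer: 4163/144 ≈ 28.910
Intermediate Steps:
E(q) = -48 - 12*q (E(q) = -12*(q + 4) = -12*(4 + q) = -4*(12 + 3*q) = -48 - 12*q)
((7 + E(-4))/(-66 - 78))*43 + 31 = ((7 + (-48 - 12*(-4)))/(-66 - 78))*43 + 31 = ((7 + (-48 + 48))/(-144))*43 + 31 = ((7 + 0)*(-1/144))*43 + 31 = (7*(-1/144))*43 + 31 = -7/144*43 + 31 = -301/144 + 31 = 4163/144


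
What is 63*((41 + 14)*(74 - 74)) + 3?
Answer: 3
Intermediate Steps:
63*((41 + 14)*(74 - 74)) + 3 = 63*(55*0) + 3 = 63*0 + 3 = 0 + 3 = 3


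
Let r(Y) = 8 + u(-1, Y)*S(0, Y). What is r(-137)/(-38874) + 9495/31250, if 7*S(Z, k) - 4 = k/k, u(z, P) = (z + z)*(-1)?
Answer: 7823327/25768750 ≈ 0.30360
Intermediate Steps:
u(z, P) = -2*z (u(z, P) = (2*z)*(-1) = -2*z)
S(Z, k) = 5/7 (S(Z, k) = 4/7 + (k/k)/7 = 4/7 + (1/7)*1 = 4/7 + 1/7 = 5/7)
r(Y) = 66/7 (r(Y) = 8 - 2*(-1)*(5/7) = 8 + 2*(5/7) = 8 + 10/7 = 66/7)
r(-137)/(-38874) + 9495/31250 = (66/7)/(-38874) + 9495/31250 = (66/7)*(-1/38874) + 9495*(1/31250) = -1/4123 + 1899/6250 = 7823327/25768750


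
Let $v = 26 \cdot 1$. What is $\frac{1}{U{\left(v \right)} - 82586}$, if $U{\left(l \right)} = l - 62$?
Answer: $- \frac{1}{82622} \approx -1.2103 \cdot 10^{-5}$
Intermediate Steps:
$v = 26$
$U{\left(l \right)} = -62 + l$
$\frac{1}{U{\left(v \right)} - 82586} = \frac{1}{\left(-62 + 26\right) - 82586} = \frac{1}{-36 - 82586} = \frac{1}{-82622} = - \frac{1}{82622}$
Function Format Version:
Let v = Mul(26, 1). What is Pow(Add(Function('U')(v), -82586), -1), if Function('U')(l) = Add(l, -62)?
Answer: Rational(-1, 82622) ≈ -1.2103e-5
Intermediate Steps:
v = 26
Function('U')(l) = Add(-62, l)
Pow(Add(Function('U')(v), -82586), -1) = Pow(Add(Add(-62, 26), -82586), -1) = Pow(Add(-36, -82586), -1) = Pow(-82622, -1) = Rational(-1, 82622)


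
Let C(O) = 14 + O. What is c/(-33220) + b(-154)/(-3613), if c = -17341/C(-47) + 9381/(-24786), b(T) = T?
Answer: 292519229639/10908008444520 ≈ 0.026817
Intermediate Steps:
c = 47722717/90882 (c = -17341/(14 - 47) + 9381/(-24786) = -17341/(-33) + 9381*(-1/24786) = -17341*(-1/33) - 3127/8262 = 17341/33 - 3127/8262 = 47722717/90882 ≈ 525.11)
c/(-33220) + b(-154)/(-3613) = (47722717/90882)/(-33220) - 154/(-3613) = (47722717/90882)*(-1/33220) - 154*(-1/3613) = -47722717/3019100040 + 154/3613 = 292519229639/10908008444520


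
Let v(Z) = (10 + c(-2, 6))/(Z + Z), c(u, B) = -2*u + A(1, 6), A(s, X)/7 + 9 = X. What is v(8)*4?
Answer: -7/4 ≈ -1.7500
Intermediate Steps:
A(s, X) = -63 + 7*X
c(u, B) = -21 - 2*u (c(u, B) = -2*u + (-63 + 7*6) = -2*u + (-63 + 42) = -2*u - 21 = -21 - 2*u)
v(Z) = -7/(2*Z) (v(Z) = (10 + (-21 - 2*(-2)))/(Z + Z) = (10 + (-21 + 4))/((2*Z)) = (10 - 17)*(1/(2*Z)) = -7/(2*Z))
v(8)*4 = -7/2/8*4 = -7/2*1/8*4 = -7/16*4 = -7/4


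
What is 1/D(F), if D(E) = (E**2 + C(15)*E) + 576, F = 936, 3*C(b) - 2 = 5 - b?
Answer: 1/874176 ≈ 1.1439e-6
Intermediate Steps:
C(b) = 7/3 - b/3 (C(b) = 2/3 + (5 - b)/3 = 2/3 + (5/3 - b/3) = 7/3 - b/3)
D(E) = 576 + E**2 - 8*E/3 (D(E) = (E**2 + (7/3 - 1/3*15)*E) + 576 = (E**2 + (7/3 - 5)*E) + 576 = (E**2 - 8*E/3) + 576 = 576 + E**2 - 8*E/3)
1/D(F) = 1/(576 + 936**2 - 8/3*936) = 1/(576 + 876096 - 2496) = 1/874176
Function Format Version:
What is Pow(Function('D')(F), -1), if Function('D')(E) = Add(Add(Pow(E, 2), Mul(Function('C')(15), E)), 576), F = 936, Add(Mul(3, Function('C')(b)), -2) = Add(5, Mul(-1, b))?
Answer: Rational(1, 874176) ≈ 1.1439e-6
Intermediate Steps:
Function('C')(b) = Add(Rational(7, 3), Mul(Rational(-1, 3), b)) (Function('C')(b) = Add(Rational(2, 3), Mul(Rational(1, 3), Add(5, Mul(-1, b)))) = Add(Rational(2, 3), Add(Rational(5, 3), Mul(Rational(-1, 3), b))) = Add(Rational(7, 3), Mul(Rational(-1, 3), b)))
Function('D')(E) = Add(576, Pow(E, 2), Mul(Rational(-8, 3), E)) (Function('D')(E) = Add(Add(Pow(E, 2), Mul(Add(Rational(7, 3), Mul(Rational(-1, 3), 15)), E)), 576) = Add(Add(Pow(E, 2), Mul(Add(Rational(7, 3), -5), E)), 576) = Add(Add(Pow(E, 2), Mul(Rational(-8, 3), E)), 576) = Add(576, Pow(E, 2), Mul(Rational(-8, 3), E)))
Pow(Function('D')(F), -1) = Pow(Add(576, Pow(936, 2), Mul(Rational(-8, 3), 936)), -1) = Pow(Add(576, 876096, -2496), -1) = Pow(874176, -1) = Rational(1, 874176)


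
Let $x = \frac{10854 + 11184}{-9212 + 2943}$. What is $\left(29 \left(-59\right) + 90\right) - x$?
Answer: $- \frac{10140011}{6269} \approx -1617.5$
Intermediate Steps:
$x = - \frac{22038}{6269}$ ($x = \frac{22038}{-6269} = 22038 \left(- \frac{1}{6269}\right) = - \frac{22038}{6269} \approx -3.5154$)
$\left(29 \left(-59\right) + 90\right) - x = \left(29 \left(-59\right) + 90\right) - - \frac{22038}{6269} = \left(-1711 + 90\right) + \frac{22038}{6269} = -1621 + \frac{22038}{6269} = - \frac{10140011}{6269}$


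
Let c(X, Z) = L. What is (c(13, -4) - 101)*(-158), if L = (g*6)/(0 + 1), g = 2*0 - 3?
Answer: 18802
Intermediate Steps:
g = -3 (g = 0 - 3 = -3)
L = -18 (L = (-3*6)/(0 + 1) = -18/1 = -18*1 = -18)
c(X, Z) = -18
(c(13, -4) - 101)*(-158) = (-18 - 101)*(-158) = -119*(-158) = 18802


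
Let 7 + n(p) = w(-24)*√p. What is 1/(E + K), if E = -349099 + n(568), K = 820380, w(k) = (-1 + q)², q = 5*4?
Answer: 235637/111012580374 - 361*√142/111012580374 ≈ 2.0839e-6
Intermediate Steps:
q = 20
w(k) = 361 (w(k) = (-1 + 20)² = 19² = 361)
n(p) = -7 + 361*√p
E = -349106 + 722*√142 (E = -349099 + (-7 + 361*√568) = -349099 + (-7 + 361*(2*√142)) = -349099 + (-7 + 722*√142) = -349106 + 722*√142 ≈ -3.4050e+5)
1/(E + K) = 1/((-349106 + 722*√142) + 820380) = 1/(471274 + 722*√142)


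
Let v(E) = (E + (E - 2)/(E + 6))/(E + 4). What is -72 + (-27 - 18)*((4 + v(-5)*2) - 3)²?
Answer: -28197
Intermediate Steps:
v(E) = (E + (-2 + E)/(6 + E))/(4 + E)
-72 + (-27 - 18)*((4 + v(-5)*2) - 3)² = -72 + (-27 - 18)*((4 + ((-2 + (-5)² + 7*(-5))/(24 + (-5)² + 10*(-5)))*2) - 3)² = -72 - 45*((4 + ((-2 + 25 - 35)/(24 + 25 - 50))*2) - 3)² = -72 - 45*((4 + (-12/(-1))*2) - 3)² = -72 - 45*((4 - 1*(-12)*2) - 3)² = -72 - 45*((4 + 12*2) - 3)² = -72 - 45*((4 + 24) - 3)² = -72 - 45*(28 - 3)² = -72 - 45*25² = -72 - 45*625 = -72 - 28125 = -28197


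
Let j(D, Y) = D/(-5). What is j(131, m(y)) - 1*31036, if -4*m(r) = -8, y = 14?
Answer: -155311/5 ≈ -31062.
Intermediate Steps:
m(r) = 2 (m(r) = -¼*(-8) = 2)
j(D, Y) = -D/5 (j(D, Y) = D*(-⅕) = -D/5)
j(131, m(y)) - 1*31036 = -⅕*131 - 1*31036 = -131/5 - 31036 = -155311/5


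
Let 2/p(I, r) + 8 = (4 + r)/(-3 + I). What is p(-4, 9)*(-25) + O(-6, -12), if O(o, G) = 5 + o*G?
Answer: 5663/69 ≈ 82.073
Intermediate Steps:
p(I, r) = 2/(-8 + (4 + r)/(-3 + I))
O(o, G) = 5 + G*o
p(-4, 9)*(-25) + O(-6, -12) = (2*(-3 - 4)/(28 + 9 - 8*(-4)))*(-25) + (5 - 12*(-6)) = (2*(-7)/(28 + 9 + 32))*(-25) + (5 + 72) = (2*(-7)/69)*(-25) + 77 = (2*(1/69)*(-7))*(-25) + 77 = -14/69*(-25) + 77 = 350/69 + 77 = 5663/69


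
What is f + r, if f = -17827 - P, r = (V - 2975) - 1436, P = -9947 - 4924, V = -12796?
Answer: -20163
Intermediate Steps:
P = -14871
r = -17207 (r = (-12796 - 2975) - 1436 = -15771 - 1436 = -17207)
f = -2956 (f = -17827 - 1*(-14871) = -17827 + 14871 = -2956)
f + r = -2956 - 17207 = -20163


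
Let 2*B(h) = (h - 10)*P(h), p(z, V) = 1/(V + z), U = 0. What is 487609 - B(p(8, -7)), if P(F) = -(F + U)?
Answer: 975209/2 ≈ 4.8760e+5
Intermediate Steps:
P(F) = -F (P(F) = -(F + 0) = -F)
B(h) = -h*(-10 + h)/2 (B(h) = ((h - 10)*(-h))/2 = ((-10 + h)*(-h))/2 = (-h*(-10 + h))/2 = -h*(-10 + h)/2)
487609 - B(p(8, -7)) = 487609 - (10 - 1/(-7 + 8))/(2*(-7 + 8)) = 487609 - (10 - 1/1)/(2*1) = 487609 - (10 - 1*1)/2 = 487609 - (10 - 1)/2 = 487609 - 9/2 = 975209/2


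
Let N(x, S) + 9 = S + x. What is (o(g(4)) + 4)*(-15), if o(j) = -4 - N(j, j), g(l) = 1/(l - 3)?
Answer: -105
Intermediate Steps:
g(l) = 1/(-3 + l)
N(x, S) = -9 + S + x (N(x, S) = -9 + (S + x) = -9 + S + x)
o(j) = 5 - 2*j (o(j) = -4 - (-9 + j + j) = -4 - (-9 + 2*j) = -4 + (9 - 2*j) = 5 - 2*j)
(o(g(4)) + 4)*(-15) = ((5 - 2/(-3 + 4)) + 4)*(-15) = ((5 - 2/1) + 4)*(-15) = ((5 - 2*1) + 4)*(-15) = ((5 - 2) + 4)*(-15) = (3 + 4)*(-15) = 7*(-15) = -105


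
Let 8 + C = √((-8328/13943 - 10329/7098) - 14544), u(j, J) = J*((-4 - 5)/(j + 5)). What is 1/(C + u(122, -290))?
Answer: 6678255118444/7823509878883469 - 3564509*I*√324117543181642/7823509878883469 ≈ 0.00085361 - 0.0082026*I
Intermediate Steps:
u(j, J) = -9*J/(5 + j) (u(j, J) = J*(-9/(5 + j)) = -9*J/(5 + j))
C = -8 + 17*I*√324117543181642/2537626 (C = -8 + √((-8328/13943 - 10329/7098) - 14544) = -8 + √((-8328*1/13943 - 10329*1/7098) - 14544) = -8 + √((-8328/13943 - 3443/2366) - 14544) = -8 + √(-67709797/32989138 - 14544) = -8 + √(-479861732869/32989138) = -8 + 17*I*√324117543181642/2537626 ≈ -8.0 + 120.61*I)
1/(C + u(122, -290)) = 1/((-8 + 17*I*√324117543181642/2537626) - 9*(-290)/(5 + 122)) = 1/((-8 + 17*I*√324117543181642/2537626) - 9*(-290)/127) = 1/((-8 + 17*I*√324117543181642/2537626) - 9*(-290)*1/127) = 1/((-8 + 17*I*√324117543181642/2537626) + 2610/127) = 1/(1594/127 + 17*I*√324117543181642/2537626)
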